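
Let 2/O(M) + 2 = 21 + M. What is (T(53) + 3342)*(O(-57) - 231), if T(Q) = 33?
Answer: -14816250/19 ≈ -7.7980e+5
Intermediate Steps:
O(M) = 2/(19 + M) (O(M) = 2/(-2 + (21 + M)) = 2/(19 + M))
(T(53) + 3342)*(O(-57) - 231) = (33 + 3342)*(2/(19 - 57) - 231) = 3375*(2/(-38) - 231) = 3375*(2*(-1/38) - 231) = 3375*(-1/19 - 231) = 3375*(-4390/19) = -14816250/19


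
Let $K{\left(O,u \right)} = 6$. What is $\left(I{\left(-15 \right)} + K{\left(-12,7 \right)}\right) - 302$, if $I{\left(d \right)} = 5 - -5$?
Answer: $-286$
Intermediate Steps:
$I{\left(d \right)} = 10$ ($I{\left(d \right)} = 5 + 5 = 10$)
$\left(I{\left(-15 \right)} + K{\left(-12,7 \right)}\right) - 302 = \left(10 + 6\right) - 302 = 16 - 302 = -286$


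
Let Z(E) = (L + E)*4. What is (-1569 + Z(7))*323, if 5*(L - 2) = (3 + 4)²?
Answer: -2412487/5 ≈ -4.8250e+5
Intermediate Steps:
L = 59/5 (L = 2 + (3 + 4)²/5 = 2 + (⅕)*7² = 2 + (⅕)*49 = 2 + 49/5 = 59/5 ≈ 11.800)
Z(E) = 236/5 + 4*E (Z(E) = (59/5 + E)*4 = 236/5 + 4*E)
(-1569 + Z(7))*323 = (-1569 + (236/5 + 4*7))*323 = (-1569 + (236/5 + 28))*323 = (-1569 + 376/5)*323 = -7469/5*323 = -2412487/5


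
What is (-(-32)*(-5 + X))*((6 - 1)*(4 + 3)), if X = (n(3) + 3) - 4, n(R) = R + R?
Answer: 0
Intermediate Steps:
n(R) = 2*R
X = 5 (X = (2*3 + 3) - 4 = (6 + 3) - 4 = 9 - 4 = 5)
(-(-32)*(-5 + X))*((6 - 1)*(4 + 3)) = (-(-32)*(-5 + 5))*((6 - 1)*(4 + 3)) = (-(-32)*0)*(5*7) = -8*0*35 = 0*35 = 0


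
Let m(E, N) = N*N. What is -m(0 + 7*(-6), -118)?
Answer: -13924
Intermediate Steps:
m(E, N) = N²
-m(0 + 7*(-6), -118) = -1*(-118)² = -1*13924 = -13924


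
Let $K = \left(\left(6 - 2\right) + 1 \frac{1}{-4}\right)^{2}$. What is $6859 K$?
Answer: $\frac{1543275}{16} \approx 96455.0$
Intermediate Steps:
$K = \frac{225}{16}$ ($K = \left(4 + 1 \left(- \frac{1}{4}\right)\right)^{2} = \left(4 - \frac{1}{4}\right)^{2} = \left(\frac{15}{4}\right)^{2} = \frac{225}{16} \approx 14.063$)
$6859 K = 6859 \cdot \frac{225}{16} = \frac{1543275}{16}$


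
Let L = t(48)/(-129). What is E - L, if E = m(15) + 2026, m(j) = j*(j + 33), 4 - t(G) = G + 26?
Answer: 354164/129 ≈ 2745.5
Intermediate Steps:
t(G) = -22 - G (t(G) = 4 - (G + 26) = 4 - (26 + G) = 4 + (-26 - G) = -22 - G)
m(j) = j*(33 + j)
E = 2746 (E = 15*(33 + 15) + 2026 = 15*48 + 2026 = 720 + 2026 = 2746)
L = 70/129 (L = (-22 - 1*48)/(-129) = (-22 - 48)*(-1/129) = -70*(-1/129) = 70/129 ≈ 0.54264)
E - L = 2746 - 1*70/129 = 2746 - 70/129 = 354164/129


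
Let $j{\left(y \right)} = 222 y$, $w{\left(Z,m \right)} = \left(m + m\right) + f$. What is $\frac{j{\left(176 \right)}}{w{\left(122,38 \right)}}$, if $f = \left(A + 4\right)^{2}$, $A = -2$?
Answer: $\frac{2442}{5} \approx 488.4$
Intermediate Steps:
$f = 4$ ($f = \left(-2 + 4\right)^{2} = 2^{2} = 4$)
$w{\left(Z,m \right)} = 4 + 2 m$ ($w{\left(Z,m \right)} = \left(m + m\right) + 4 = 2 m + 4 = 4 + 2 m$)
$\frac{j{\left(176 \right)}}{w{\left(122,38 \right)}} = \frac{222 \cdot 176}{4 + 2 \cdot 38} = \frac{39072}{4 + 76} = \frac{39072}{80} = 39072 \cdot \frac{1}{80} = \frac{2442}{5}$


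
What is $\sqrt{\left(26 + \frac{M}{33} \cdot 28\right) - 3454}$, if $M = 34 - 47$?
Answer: $\frac{4 i \sqrt{234069}}{33} \approx 58.643 i$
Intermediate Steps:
$M = -13$ ($M = 34 - 47 = -13$)
$\sqrt{\left(26 + \frac{M}{33} \cdot 28\right) - 3454} = \sqrt{\left(26 + - \frac{13}{33} \cdot 28\right) - 3454} = \sqrt{\left(26 + \left(-13\right) \frac{1}{33} \cdot 28\right) - 3454} = \sqrt{\left(26 - \frac{364}{33}\right) - 3454} = \sqrt{\frac{494}{33} - 3454} = \sqrt{- \frac{113488}{33}} = \frac{4 i \sqrt{234069}}{33}$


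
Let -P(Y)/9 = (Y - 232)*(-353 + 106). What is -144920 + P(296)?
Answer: -2648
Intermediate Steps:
P(Y) = -515736 + 2223*Y (P(Y) = -9*(Y - 232)*(-353 + 106) = -9*(-232 + Y)*(-247) = -9*(57304 - 247*Y) = -515736 + 2223*Y)
-144920 + P(296) = -144920 + (-515736 + 2223*296) = -144920 + (-515736 + 658008) = -144920 + 142272 = -2648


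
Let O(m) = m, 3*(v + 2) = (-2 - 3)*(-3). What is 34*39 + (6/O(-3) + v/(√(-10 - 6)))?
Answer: 1324 - 3*I/4 ≈ 1324.0 - 0.75*I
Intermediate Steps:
v = 3 (v = -2 + ((-2 - 3)*(-3))/3 = -2 + (-5*(-3))/3 = -2 + (⅓)*15 = -2 + 5 = 3)
34*39 + (6/O(-3) + v/(√(-10 - 6))) = 34*39 + (6/(-3) + 3/(√(-10 - 6))) = 1326 + (6*(-⅓) + 3/(√(-16))) = 1326 + (-2 + 3/((4*I))) = 1326 + (-2 + 3*(-I/4)) = 1326 + (-2 - 3*I/4) = 1324 - 3*I/4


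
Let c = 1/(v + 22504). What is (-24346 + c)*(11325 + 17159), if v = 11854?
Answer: -11913146265814/17179 ≈ -6.9347e+8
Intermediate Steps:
c = 1/34358 (c = 1/(11854 + 22504) = 1/34358 ≈ 2.9105e-5)
(-24346 + c)*(11325 + 17159) = (-24346 + 1/34358)*(11325 + 17159) = -836479867/34358*28484 = -11913146265814/17179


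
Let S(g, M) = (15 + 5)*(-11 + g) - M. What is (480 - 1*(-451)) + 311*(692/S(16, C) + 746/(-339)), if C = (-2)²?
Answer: 2249521/904 ≈ 2488.4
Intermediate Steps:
C = 4
S(g, M) = -220 - M + 20*g (S(g, M) = 20*(-11 + g) - M = (-220 + 20*g) - M = -220 - M + 20*g)
(480 - 1*(-451)) + 311*(692/S(16, C) + 746/(-339)) = (480 - 1*(-451)) + 311*(692/(-220 - 1*4 + 20*16) + 746/(-339)) = (480 + 451) + 311*(692/(-220 - 4 + 320) + 746*(-1/339)) = 931 + 311*(692/96 - 746/339) = 931 + 311*(692*(1/96) - 746/339) = 931 + 311*(173/24 - 746/339) = 931 + 311*(4527/904) = 931 + 1407897/904 = 2249521/904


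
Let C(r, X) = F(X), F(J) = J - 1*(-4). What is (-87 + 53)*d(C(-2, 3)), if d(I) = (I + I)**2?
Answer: -6664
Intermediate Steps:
F(J) = 4 + J (F(J) = J + 4 = 4 + J)
C(r, X) = 4 + X
d(I) = 4*I**2 (d(I) = (2*I)**2 = 4*I**2)
(-87 + 53)*d(C(-2, 3)) = (-87 + 53)*(4*(4 + 3)**2) = -136*7**2 = -136*49 = -34*196 = -6664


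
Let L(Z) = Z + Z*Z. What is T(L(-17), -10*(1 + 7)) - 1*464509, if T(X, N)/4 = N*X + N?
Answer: -551869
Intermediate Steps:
L(Z) = Z + Z²
T(X, N) = 4*N + 4*N*X (T(X, N) = 4*(N*X + N) = 4*(N + N*X) = 4*N + 4*N*X)
T(L(-17), -10*(1 + 7)) - 1*464509 = 4*(-10*(1 + 7))*(1 - 17*(1 - 17)) - 1*464509 = 4*(-10*8)*(1 - 17*(-16)) - 464509 = 4*(-80)*(1 + 272) - 464509 = 4*(-80)*273 - 464509 = -87360 - 464509 = -551869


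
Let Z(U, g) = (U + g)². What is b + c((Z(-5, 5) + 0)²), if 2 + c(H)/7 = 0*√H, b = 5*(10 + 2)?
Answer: 46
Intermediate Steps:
b = 60 (b = 5*12 = 60)
c(H) = -14 (c(H) = -14 + 7*(0*√H) = -14 + 7*0 = -14 + 0 = -14)
b + c((Z(-5, 5) + 0)²) = 60 - 14 = 46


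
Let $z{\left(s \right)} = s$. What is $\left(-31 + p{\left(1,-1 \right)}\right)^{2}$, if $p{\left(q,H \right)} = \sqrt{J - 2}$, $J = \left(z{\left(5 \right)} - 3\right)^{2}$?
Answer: $\left(31 - \sqrt{2}\right)^{2} \approx 875.32$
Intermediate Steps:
$J = 4$ ($J = \left(5 - 3\right)^{2} = 2^{2} = 4$)
$p{\left(q,H \right)} = \sqrt{2}$ ($p{\left(q,H \right)} = \sqrt{4 - 2} = \sqrt{2}$)
$\left(-31 + p{\left(1,-1 \right)}\right)^{2} = \left(-31 + \sqrt{2}\right)^{2}$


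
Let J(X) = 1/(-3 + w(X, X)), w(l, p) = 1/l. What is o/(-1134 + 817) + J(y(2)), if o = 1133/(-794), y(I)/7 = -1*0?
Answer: 1133/251698 ≈ 0.0045014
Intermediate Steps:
w(l, p) = 1/l
y(I) = 0 (y(I) = 7*(-1*0) = 7*0 = 0)
J(X) = 1/(-3 + 1/X)
o = -1133/794 (o = 1133*(-1/794) = -1133/794 ≈ -1.4270)
o/(-1134 + 817) + J(y(2)) = -1133/(794*(-1134 + 817)) - 1*0/(-1 + 3*0) = -1133/794/(-317) - 1*0/(-1 + 0) = -1133/794*(-1/317) - 1*0/(-1) = 1133/251698 - 1*0*(-1) = 1133/251698 + 0 = 1133/251698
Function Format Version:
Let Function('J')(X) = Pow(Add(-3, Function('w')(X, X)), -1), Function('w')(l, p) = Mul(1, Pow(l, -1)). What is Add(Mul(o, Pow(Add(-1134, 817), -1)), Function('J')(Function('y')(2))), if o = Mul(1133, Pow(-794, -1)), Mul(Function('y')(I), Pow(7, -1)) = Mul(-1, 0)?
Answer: Rational(1133, 251698) ≈ 0.0045014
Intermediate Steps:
Function('w')(l, p) = Pow(l, -1)
Function('y')(I) = 0 (Function('y')(I) = Mul(7, Mul(-1, 0)) = Mul(7, 0) = 0)
Function('J')(X) = Pow(Add(-3, Pow(X, -1)), -1)
o = Rational(-1133, 794) (o = Mul(1133, Rational(-1, 794)) = Rational(-1133, 794) ≈ -1.4270)
Add(Mul(o, Pow(Add(-1134, 817), -1)), Function('J')(Function('y')(2))) = Add(Mul(Rational(-1133, 794), Pow(Add(-1134, 817), -1)), Mul(-1, 0, Pow(Add(-1, Mul(3, 0)), -1))) = Add(Mul(Rational(-1133, 794), Pow(-317, -1)), Mul(-1, 0, Pow(Add(-1, 0), -1))) = Add(Mul(Rational(-1133, 794), Rational(-1, 317)), Mul(-1, 0, Pow(-1, -1))) = Add(Rational(1133, 251698), Mul(-1, 0, -1)) = Add(Rational(1133, 251698), 0) = Rational(1133, 251698)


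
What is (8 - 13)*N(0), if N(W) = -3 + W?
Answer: 15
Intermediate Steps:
(8 - 13)*N(0) = (8 - 13)*(-3 + 0) = -5*(-3) = 15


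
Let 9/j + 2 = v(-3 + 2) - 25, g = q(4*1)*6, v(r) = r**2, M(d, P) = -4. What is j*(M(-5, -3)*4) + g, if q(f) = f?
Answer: 384/13 ≈ 29.538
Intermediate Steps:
g = 24 (g = (4*1)*6 = 4*6 = 24)
j = -9/26 (j = 9/(-2 + ((-3 + 2)**2 - 25)) = 9/(-2 + ((-1)**2 - 25)) = 9/(-2 + (1 - 25)) = 9/(-2 - 24) = 9/(-26) = 9*(-1/26) = -9/26 ≈ -0.34615)
j*(M(-5, -3)*4) + g = -(-18)*4/13 + 24 = -9/26*(-16) + 24 = 72/13 + 24 = 384/13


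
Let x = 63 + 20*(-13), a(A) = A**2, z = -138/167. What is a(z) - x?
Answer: 5513177/27889 ≈ 197.68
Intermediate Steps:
z = -138/167 (z = -138*1/167 = -138/167 ≈ -0.82635)
x = -197 (x = 63 - 260 = -197)
a(z) - x = (-138/167)**2 - 1*(-197) = 19044/27889 + 197 = 5513177/27889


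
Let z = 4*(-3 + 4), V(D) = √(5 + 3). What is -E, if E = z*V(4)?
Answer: -8*√2 ≈ -11.314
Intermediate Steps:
V(D) = 2*√2 (V(D) = √8 = 2*√2)
z = 4 (z = 4*1 = 4)
E = 8*√2 (E = 4*(2*√2) = 8*√2 ≈ 11.314)
-E = -8*√2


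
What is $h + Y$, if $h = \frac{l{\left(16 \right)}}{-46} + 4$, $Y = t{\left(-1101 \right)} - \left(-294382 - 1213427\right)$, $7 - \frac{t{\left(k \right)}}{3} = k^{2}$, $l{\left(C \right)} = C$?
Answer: $- \frac{48961695}{23} \approx -2.1288 \cdot 10^{6}$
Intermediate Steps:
$t{\left(k \right)} = 21 - 3 k^{2}$
$Y = -2128773$ ($Y = \left(21 - 3 \left(-1101\right)^{2}\right) - \left(-294382 - 1213427\right) = \left(21 - 3636603\right) - -1507809 = \left(21 - 3636603\right) + 1507809 = -3636582 + 1507809 = -2128773$)
$h = \frac{84}{23}$ ($h = \frac{1}{-46} \cdot 16 + 4 = \left(- \frac{1}{46}\right) 16 + 4 = - \frac{8}{23} + 4 = \frac{84}{23} \approx 3.6522$)
$h + Y = \frac{84}{23} - 2128773 = - \frac{48961695}{23}$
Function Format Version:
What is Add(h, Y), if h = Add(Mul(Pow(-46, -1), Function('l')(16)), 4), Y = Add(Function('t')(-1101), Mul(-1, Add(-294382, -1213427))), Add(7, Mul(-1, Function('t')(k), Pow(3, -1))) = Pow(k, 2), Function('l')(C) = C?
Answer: Rational(-48961695, 23) ≈ -2.1288e+6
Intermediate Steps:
Function('t')(k) = Add(21, Mul(-3, Pow(k, 2)))
Y = -2128773 (Y = Add(Add(21, Mul(-3, Pow(-1101, 2))), Mul(-1, Add(-294382, -1213427))) = Add(Add(21, Mul(-3, 1212201)), Mul(-1, -1507809)) = Add(Add(21, -3636603), 1507809) = Add(-3636582, 1507809) = -2128773)
h = Rational(84, 23) (h = Add(Mul(Pow(-46, -1), 16), 4) = Add(Mul(Rational(-1, 46), 16), 4) = Add(Rational(-8, 23), 4) = Rational(84, 23) ≈ 3.6522)
Add(h, Y) = Add(Rational(84, 23), -2128773) = Rational(-48961695, 23)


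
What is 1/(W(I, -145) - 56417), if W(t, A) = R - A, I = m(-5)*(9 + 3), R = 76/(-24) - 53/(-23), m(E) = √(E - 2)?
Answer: -138/7765655 ≈ -1.7771e-5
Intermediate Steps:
m(E) = √(-2 + E)
R = -119/138 (R = 76*(-1/24) - 53*(-1/23) = -19/6 + 53/23 = -119/138 ≈ -0.86232)
I = 12*I*√7 (I = √(-2 - 5)*(9 + 3) = √(-7)*12 = (I*√7)*12 = 12*I*√7 ≈ 31.749*I)
W(t, A) = -119/138 - A
1/(W(I, -145) - 56417) = 1/((-119/138 - 1*(-145)) - 56417) = 1/((-119/138 + 145) - 56417) = 1/(19891/138 - 56417) = 1/(-7765655/138) = -138/7765655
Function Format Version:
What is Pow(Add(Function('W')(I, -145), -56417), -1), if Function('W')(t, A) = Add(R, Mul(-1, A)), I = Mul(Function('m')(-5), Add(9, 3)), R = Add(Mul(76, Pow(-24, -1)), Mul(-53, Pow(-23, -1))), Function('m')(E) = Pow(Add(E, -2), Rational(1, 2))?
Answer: Rational(-138, 7765655) ≈ -1.7771e-5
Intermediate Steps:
Function('m')(E) = Pow(Add(-2, E), Rational(1, 2))
R = Rational(-119, 138) (R = Add(Mul(76, Rational(-1, 24)), Mul(-53, Rational(-1, 23))) = Add(Rational(-19, 6), Rational(53, 23)) = Rational(-119, 138) ≈ -0.86232)
I = Mul(12, I, Pow(7, Rational(1, 2))) (I = Mul(Pow(Add(-2, -5), Rational(1, 2)), Add(9, 3)) = Mul(Pow(-7, Rational(1, 2)), 12) = Mul(Mul(I, Pow(7, Rational(1, 2))), 12) = Mul(12, I, Pow(7, Rational(1, 2))) ≈ Mul(31.749, I))
Function('W')(t, A) = Add(Rational(-119, 138), Mul(-1, A))
Pow(Add(Function('W')(I, -145), -56417), -1) = Pow(Add(Add(Rational(-119, 138), Mul(-1, -145)), -56417), -1) = Pow(Add(Add(Rational(-119, 138), 145), -56417), -1) = Pow(Add(Rational(19891, 138), -56417), -1) = Pow(Rational(-7765655, 138), -1) = Rational(-138, 7765655)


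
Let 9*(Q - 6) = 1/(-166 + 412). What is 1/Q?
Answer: 2214/13285 ≈ 0.16665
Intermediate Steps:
Q = 13285/2214 (Q = 6 + 1/(9*(-166 + 412)) = 6 + (⅑)/246 = 6 + (⅑)*(1/246) = 6 + 1/2214 = 13285/2214 ≈ 6.0005)
1/Q = 1/(13285/2214) = 2214/13285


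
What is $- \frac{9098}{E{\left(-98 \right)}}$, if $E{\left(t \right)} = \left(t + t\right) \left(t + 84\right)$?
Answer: $- \frac{4549}{1372} \approx -3.3156$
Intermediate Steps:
$E{\left(t \right)} = 2 t \left(84 + t\right)$
$- \frac{9098}{E{\left(-98 \right)}} = - \frac{9098}{2 \left(-98\right) \left(84 - 98\right)} = - \frac{9098}{2 \left(-98\right) \left(-14\right)} = - \frac{9098}{2744} = \left(-9098\right) \frac{1}{2744} = - \frac{4549}{1372}$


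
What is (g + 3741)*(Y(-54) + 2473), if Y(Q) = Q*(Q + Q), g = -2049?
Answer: 14052060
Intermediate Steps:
Y(Q) = 2*Q**2 (Y(Q) = Q*(2*Q) = 2*Q**2)
(g + 3741)*(Y(-54) + 2473) = (-2049 + 3741)*(2*(-54)**2 + 2473) = 1692*(2*2916 + 2473) = 1692*(5832 + 2473) = 1692*8305 = 14052060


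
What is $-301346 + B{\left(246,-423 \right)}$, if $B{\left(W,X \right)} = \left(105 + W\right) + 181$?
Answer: $-300814$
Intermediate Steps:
$B{\left(W,X \right)} = 286 + W$
$-301346 + B{\left(246,-423 \right)} = -301346 + \left(286 + 246\right) = -301346 + 532 = -300814$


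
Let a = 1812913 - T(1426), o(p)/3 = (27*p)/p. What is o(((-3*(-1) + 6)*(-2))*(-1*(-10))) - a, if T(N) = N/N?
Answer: -1812831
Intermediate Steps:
T(N) = 1
o(p) = 81 (o(p) = 3*((27*p)/p) = 3*27 = 81)
a = 1812912 (a = 1812913 - 1*1 = 1812913 - 1 = 1812912)
o(((-3*(-1) + 6)*(-2))*(-1*(-10))) - a = 81 - 1*1812912 = 81 - 1812912 = -1812831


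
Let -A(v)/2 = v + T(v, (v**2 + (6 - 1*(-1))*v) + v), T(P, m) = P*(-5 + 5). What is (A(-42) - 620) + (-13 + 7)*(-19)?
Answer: -422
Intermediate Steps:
T(P, m) = 0 (T(P, m) = P*0 = 0)
A(v) = -2*v (A(v) = -2*(v + 0) = -2*v)
(A(-42) - 620) + (-13 + 7)*(-19) = (-2*(-42) - 620) + (-13 + 7)*(-19) = (84 - 620) - 6*(-19) = -536 + 114 = -422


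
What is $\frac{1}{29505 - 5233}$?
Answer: $\frac{1}{24272} \approx 4.12 \cdot 10^{-5}$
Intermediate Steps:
$\frac{1}{29505 - 5233} = \frac{1}{24272}$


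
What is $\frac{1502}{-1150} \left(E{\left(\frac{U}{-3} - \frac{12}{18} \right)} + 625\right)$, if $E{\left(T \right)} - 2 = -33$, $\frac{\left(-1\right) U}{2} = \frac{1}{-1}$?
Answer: $- \frac{446094}{575} \approx -775.82$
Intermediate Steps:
$U = 2$ ($U = - \frac{2}{-1} = \left(-2\right) \left(-1\right) = 2$)
$E{\left(T \right)} = -31$ ($E{\left(T \right)} = 2 - 33 = -31$)
$\frac{1502}{-1150} \left(E{\left(\frac{U}{-3} - \frac{12}{18} \right)} + 625\right) = \frac{1502}{-1150} \left(-31 + 625\right) = 1502 \left(- \frac{1}{1150}\right) 594 = \left(- \frac{751}{575}\right) 594 = - \frac{446094}{575}$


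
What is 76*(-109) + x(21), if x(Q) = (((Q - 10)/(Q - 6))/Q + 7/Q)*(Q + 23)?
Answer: -2604356/315 ≈ -8267.8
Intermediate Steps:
x(Q) = (23 + Q)*(7/Q + (-10 + Q)/(Q*(-6 + Q))) (x(Q) = (((-10 + Q)/(-6 + Q))/Q + 7/Q)*(23 + Q) = ((-10 + Q)/(Q*(-6 + Q)) + 7/Q)*(23 + Q) = (7/Q + (-10 + Q)/(Q*(-6 + Q)))*(23 + Q) = (23 + Q)*(7/Q + (-10 + Q)/(Q*(-6 + Q))))
76*(-109) + x(21) = 76*(-109) + 4*(-299 + 2*21**2 + 33*21)/(21*(-6 + 21)) = -8284 + 4*(1/21)*(-299 + 2*441 + 693)/15 = -8284 + 4*(1/21)*(1/15)*(-299 + 882 + 693) = -8284 + 4*(1/21)*(1/15)*1276 = -8284 + 5104/315 = -2604356/315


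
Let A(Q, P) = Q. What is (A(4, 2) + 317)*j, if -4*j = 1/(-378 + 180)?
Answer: 107/264 ≈ 0.40530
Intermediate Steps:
j = 1/792 (j = -1/(4*(-378 + 180)) = -1/4/(-198) = -1/4*(-1/198) = 1/792 ≈ 0.0012626)
(A(4, 2) + 317)*j = (4 + 317)*(1/792) = 321*(1/792) = 107/264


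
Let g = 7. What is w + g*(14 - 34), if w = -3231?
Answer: -3371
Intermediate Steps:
w + g*(14 - 34) = -3231 + 7*(14 - 34) = -3231 + 7*(-20) = -3231 - 140 = -3371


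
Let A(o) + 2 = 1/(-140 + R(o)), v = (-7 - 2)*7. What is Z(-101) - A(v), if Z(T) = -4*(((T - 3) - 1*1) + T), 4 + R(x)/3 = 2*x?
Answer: 437781/530 ≈ 826.00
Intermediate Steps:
R(x) = -12 + 6*x (R(x) = -12 + 3*(2*x) = -12 + 6*x)
v = -63 (v = -9*7 = -63)
A(o) = -2 + 1/(-152 + 6*o) (A(o) = -2 + 1/(-140 + (-12 + 6*o)) = -2 + 1/(-152 + 6*o))
Z(T) = 16 - 8*T (Z(T) = -4*(((-3 + T) - 1) + T) = -4*((-4 + T) + T) = -4*(-4 + 2*T) = 16 - 8*T)
Z(-101) - A(v) = (16 - 8*(-101)) - (305 - 12*(-63))/(2*(-76 + 3*(-63))) = (16 + 808) - (305 + 756)/(2*(-76 - 189)) = 824 - 1061/(2*(-265)) = 824 - (-1)*1061/(2*265) = 824 - 1*(-1061/530) = 824 + 1061/530 = 437781/530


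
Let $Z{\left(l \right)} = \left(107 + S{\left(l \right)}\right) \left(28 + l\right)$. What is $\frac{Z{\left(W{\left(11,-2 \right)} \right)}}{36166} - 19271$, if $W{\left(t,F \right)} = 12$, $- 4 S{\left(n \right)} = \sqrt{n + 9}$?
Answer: $- \frac{3256779}{169} - \frac{5 \sqrt{21}}{18083} \approx -19271.0$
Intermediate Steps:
$S{\left(n \right)} = - \frac{\sqrt{9 + n}}{4}$ ($S{\left(n \right)} = - \frac{\sqrt{n + 9}}{4} = - \frac{\sqrt{9 + n}}{4}$)
$Z{\left(l \right)} = \left(28 + l\right) \left(107 - \frac{\sqrt{9 + l}}{4}\right)$ ($Z{\left(l \right)} = \left(107 - \frac{\sqrt{9 + l}}{4}\right) \left(28 + l\right) = \left(28 + l\right) \left(107 - \frac{\sqrt{9 + l}}{4}\right)$)
$\frac{Z{\left(W{\left(11,-2 \right)} \right)}}{36166} - 19271 = \frac{2996 - 7 \sqrt{9 + 12} + 107 \cdot 12 - 3 \sqrt{9 + 12}}{36166} - 19271 = \left(2996 - 7 \sqrt{21} + 1284 - 3 \sqrt{21}\right) \frac{1}{36166} - 19271 = \left(4280 - 10 \sqrt{21}\right) \frac{1}{36166} - 19271 = \left(\frac{20}{169} - \frac{5 \sqrt{21}}{18083}\right) - 19271 = - \frac{3256779}{169} - \frac{5 \sqrt{21}}{18083}$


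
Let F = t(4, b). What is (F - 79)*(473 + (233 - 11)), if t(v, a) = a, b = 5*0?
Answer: -54905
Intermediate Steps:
b = 0
F = 0
(F - 79)*(473 + (233 - 11)) = (0 - 79)*(473 + (233 - 11)) = -79*(473 + 222) = -79*695 = -54905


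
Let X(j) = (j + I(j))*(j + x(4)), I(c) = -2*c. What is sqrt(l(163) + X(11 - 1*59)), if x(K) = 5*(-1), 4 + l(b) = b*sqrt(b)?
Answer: sqrt(-2548 + 163*sqrt(163)) ≈ 21.609*I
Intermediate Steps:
l(b) = -4 + b**(3/2) (l(b) = -4 + b*sqrt(b) = -4 + b**(3/2))
x(K) = -5
X(j) = -j*(-5 + j) (X(j) = (j - 2*j)*(j - 5) = (-j)*(-5 + j) = -j*(-5 + j))
sqrt(l(163) + X(11 - 1*59)) = sqrt((-4 + 163**(3/2)) + (11 - 1*59)*(5 - (11 - 1*59))) = sqrt((-4 + 163*sqrt(163)) + (11 - 59)*(5 - (11 - 59))) = sqrt((-4 + 163*sqrt(163)) - 48*(5 - 1*(-48))) = sqrt((-4 + 163*sqrt(163)) - 48*(5 + 48)) = sqrt((-4 + 163*sqrt(163)) - 48*53) = sqrt((-4 + 163*sqrt(163)) - 2544) = sqrt(-2548 + 163*sqrt(163))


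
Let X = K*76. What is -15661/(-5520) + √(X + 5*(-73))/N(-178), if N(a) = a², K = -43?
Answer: 15661/5520 + I*√3633/31684 ≈ 2.8371 + 0.0019024*I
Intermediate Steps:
X = -3268 (X = -43*76 = -3268)
-15661/(-5520) + √(X + 5*(-73))/N(-178) = -15661/(-5520) + √(-3268 + 5*(-73))/((-178)²) = -15661*(-1/5520) + √(-3268 - 365)/31684 = 15661/5520 + √(-3633)*(1/31684) = 15661/5520 + (I*√3633)*(1/31684) = 15661/5520 + I*√3633/31684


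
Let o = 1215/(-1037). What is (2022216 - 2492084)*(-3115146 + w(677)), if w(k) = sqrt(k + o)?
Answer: 1463707420728 - 469868*sqrt(726764858)/1037 ≈ 1.4637e+12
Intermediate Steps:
o = -1215/1037 (o = 1215*(-1/1037) = -1215/1037 ≈ -1.1716)
w(k) = sqrt(-1215/1037 + k) (w(k) = sqrt(k - 1215/1037) = sqrt(-1215/1037 + k))
(2022216 - 2492084)*(-3115146 + w(677)) = (2022216 - 2492084)*(-3115146 + sqrt(-1259955 + 1075369*677)/1037) = -469868*(-3115146 + sqrt(-1259955 + 728024813)/1037) = -469868*(-3115146 + sqrt(726764858)/1037) = 1463707420728 - 469868*sqrt(726764858)/1037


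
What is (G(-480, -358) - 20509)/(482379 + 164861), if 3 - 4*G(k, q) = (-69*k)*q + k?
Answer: 11775407/2588960 ≈ 4.5483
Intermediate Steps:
G(k, q) = 3/4 - k/4 + 69*k*q/4 (G(k, q) = 3/4 - ((-69*k)*q + k)/4 = 3/4 - (-69*k*q + k)/4 = 3/4 - (k - 69*k*q)/4 = 3/4 + (-k/4 + 69*k*q/4) = 3/4 - k/4 + 69*k*q/4)
(G(-480, -358) - 20509)/(482379 + 164861) = ((3/4 - 1/4*(-480) + (69/4)*(-480)*(-358)) - 20509)/(482379 + 164861) = ((3/4 + 120 + 2964240) - 20509)/647240 = (11857443/4 - 20509)*(1/647240) = (11775407/4)*(1/647240) = 11775407/2588960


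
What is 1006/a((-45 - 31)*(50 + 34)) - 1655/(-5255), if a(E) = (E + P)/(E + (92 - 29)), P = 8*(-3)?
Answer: 1114225379/1122468 ≈ 992.66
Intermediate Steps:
P = -24
a(E) = (-24 + E)/(63 + E) (a(E) = (E - 24)/(E + (92 - 29)) = (-24 + E)/(E + 63) = (-24 + E)/(63 + E))
1006/a((-45 - 31)*(50 + 34)) - 1655/(-5255) = 1006/(((-24 + (-45 - 31)*(50 + 34))/(63 + (-45 - 31)*(50 + 34)))) - 1655/(-5255) = 1006/(((-24 - 76*84)/(63 - 76*84))) - 1655*(-1/5255) = 1006/(((-24 - 6384)/(63 - 6384))) + 331/1051 = 1006/((-6408/(-6321))) + 331/1051 = 1006/((-1/6321*(-6408))) + 331/1051 = 1006/(2136/2107) + 331/1051 = 1006*(2107/2136) + 331/1051 = 1059821/1068 + 331/1051 = 1114225379/1122468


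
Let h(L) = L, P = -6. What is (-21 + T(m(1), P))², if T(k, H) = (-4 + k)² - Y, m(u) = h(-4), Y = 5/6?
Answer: 64009/36 ≈ 1778.0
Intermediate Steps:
Y = ⅚ (Y = 5*(⅙) = ⅚ ≈ 0.83333)
m(u) = -4
T(k, H) = -⅚ + (-4 + k)² (T(k, H) = (-4 + k)² - 1*⅚ = (-4 + k)² - ⅚ = -⅚ + (-4 + k)²)
(-21 + T(m(1), P))² = (-21 + (-⅚ + (-4 - 4)²))² = (-21 + (-⅚ + (-8)²))² = (-21 + (-⅚ + 64))² = (-21 + 379/6)² = (253/6)² = 64009/36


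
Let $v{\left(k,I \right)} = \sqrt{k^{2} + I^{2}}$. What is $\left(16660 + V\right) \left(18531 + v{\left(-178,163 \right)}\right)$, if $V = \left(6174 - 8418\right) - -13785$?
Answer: $522592731 + 28201 \sqrt{58253} \approx 5.294 \cdot 10^{8}$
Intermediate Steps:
$v{\left(k,I \right)} = \sqrt{I^{2} + k^{2}}$
$V = 11541$ ($V = \left(6174 - 8418\right) + 13785 = -2244 + 13785 = 11541$)
$\left(16660 + V\right) \left(18531 + v{\left(-178,163 \right)}\right) = \left(16660 + 11541\right) \left(18531 + \sqrt{163^{2} + \left(-178\right)^{2}}\right) = 28201 \left(18531 + \sqrt{26569 + 31684}\right) = 28201 \left(18531 + \sqrt{58253}\right) = 522592731 + 28201 \sqrt{58253}$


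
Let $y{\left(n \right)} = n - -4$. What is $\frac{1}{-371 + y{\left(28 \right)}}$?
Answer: $- \frac{1}{339} \approx -0.0029499$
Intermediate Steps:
$y{\left(n \right)} = 4 + n$ ($y{\left(n \right)} = n + 4 = 4 + n$)
$\frac{1}{-371 + y{\left(28 \right)}} = \frac{1}{-371 + \left(4 + 28\right)} = \frac{1}{-371 + 32} = \frac{1}{-339} = - \frac{1}{339}$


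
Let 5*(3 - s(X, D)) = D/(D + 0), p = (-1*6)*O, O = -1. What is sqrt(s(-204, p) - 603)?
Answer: I*sqrt(15005)/5 ≈ 24.499*I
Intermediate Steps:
p = 6 (p = -1*6*(-1) = -6*(-1) = 6)
s(X, D) = 14/5 (s(X, D) = 3 - D/(5*(D + 0)) = 3 - D/(5*D) = 3 - 1/5*1 = 3 - 1/5 = 14/5)
sqrt(s(-204, p) - 603) = sqrt(14/5 - 603) = sqrt(-3001/5) = I*sqrt(15005)/5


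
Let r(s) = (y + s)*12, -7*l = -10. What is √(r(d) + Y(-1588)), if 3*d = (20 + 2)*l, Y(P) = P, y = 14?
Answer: 2*I*√15855/7 ≈ 35.976*I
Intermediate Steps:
l = 10/7 (l = -⅐*(-10) = 10/7 ≈ 1.4286)
d = 220/21 (d = ((20 + 2)*(10/7))/3 = (22*(10/7))/3 = (⅓)*(220/7) = 220/21 ≈ 10.476)
r(s) = 168 + 12*s (r(s) = (14 + s)*12 = 168 + 12*s)
√(r(d) + Y(-1588)) = √((168 + 12*(220/21)) - 1588) = √((168 + 880/7) - 1588) = √(2056/7 - 1588) = √(-9060/7) = 2*I*√15855/7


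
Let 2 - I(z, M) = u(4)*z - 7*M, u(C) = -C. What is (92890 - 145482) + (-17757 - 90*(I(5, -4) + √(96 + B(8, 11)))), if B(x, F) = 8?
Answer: -69809 - 180*√26 ≈ -70727.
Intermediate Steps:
I(z, M) = 2 + 4*z + 7*M (I(z, M) = 2 - ((-1*4)*z - 7*M) = 2 - (-4*z - 7*M) = 2 - (-7*M - 4*z) = 2 + (4*z + 7*M) = 2 + 4*z + 7*M)
(92890 - 145482) + (-17757 - 90*(I(5, -4) + √(96 + B(8, 11)))) = (92890 - 145482) + (-17757 - 90*((2 + 4*5 + 7*(-4)) + √(96 + 8))) = -52592 + (-17757 - 90*((2 + 20 - 28) + √104)) = -52592 + (-17757 - 90*(-6 + 2*√26)) = -52592 + (-17757 - (-540 + 180*√26)) = -52592 + (-17757 + (540 - 180*√26)) = -52592 + (-17217 - 180*√26) = -69809 - 180*√26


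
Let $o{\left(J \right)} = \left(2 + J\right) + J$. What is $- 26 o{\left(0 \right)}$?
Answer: $-52$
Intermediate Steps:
$o{\left(J \right)} = 2 + 2 J$
$- 26 o{\left(0 \right)} = - 26 \left(2 + 2 \cdot 0\right) = - 26 \left(2 + 0\right) = \left(-26\right) 2 = -52$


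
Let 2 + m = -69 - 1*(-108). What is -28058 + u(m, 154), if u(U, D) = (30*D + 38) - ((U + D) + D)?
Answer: -23745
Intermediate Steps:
m = 37 (m = -2 + (-69 - 1*(-108)) = -2 + (-69 + 108) = -2 + 39 = 37)
u(U, D) = 38 - U + 28*D (u(U, D) = (38 + 30*D) - ((D + U) + D) = (38 + 30*D) - (U + 2*D) = (38 + 30*D) + (-U - 2*D) = 38 - U + 28*D)
-28058 + u(m, 154) = -28058 + (38 - 1*37 + 28*154) = -28058 + (38 - 37 + 4312) = -28058 + 4313 = -23745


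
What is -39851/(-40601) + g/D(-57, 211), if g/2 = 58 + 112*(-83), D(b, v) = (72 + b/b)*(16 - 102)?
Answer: 500164327/127446539 ≈ 3.9245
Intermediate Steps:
D(b, v) = -6278 (D(b, v) = (72 + 1)*(-86) = 73*(-86) = -6278)
g = -18476 (g = 2*(58 + 112*(-83)) = 2*(58 - 9296) = 2*(-9238) = -18476)
-39851/(-40601) + g/D(-57, 211) = -39851/(-40601) - 18476/(-6278) = -39851*(-1/40601) - 18476*(-1/6278) = 39851/40601 + 9238/3139 = 500164327/127446539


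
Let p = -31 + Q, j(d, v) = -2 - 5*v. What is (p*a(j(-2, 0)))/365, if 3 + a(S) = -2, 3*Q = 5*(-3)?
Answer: 36/73 ≈ 0.49315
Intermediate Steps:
Q = -5 (Q = (5*(-3))/3 = (⅓)*(-15) = -5)
p = -36 (p = -31 - 5 = -36)
a(S) = -5 (a(S) = -3 - 2 = -5)
(p*a(j(-2, 0)))/365 = -36*(-5)/365 = 180*(1/365) = 36/73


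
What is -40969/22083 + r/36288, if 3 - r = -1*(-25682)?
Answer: -684584143/267115968 ≈ -2.5629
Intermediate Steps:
r = -25679 (r = 3 - (-1)*(-25682) = 3 - 1*25682 = 3 - 25682 = -25679)
-40969/22083 + r/36288 = -40969/22083 - 25679/36288 = -684584143/267115968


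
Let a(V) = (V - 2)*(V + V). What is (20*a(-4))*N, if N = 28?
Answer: 26880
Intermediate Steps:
a(V) = 2*V*(-2 + V) (a(V) = (-2 + V)*(2*V) = 2*V*(-2 + V))
(20*a(-4))*N = (20*(2*(-4)*(-2 - 4)))*28 = (20*(2*(-4)*(-6)))*28 = (20*48)*28 = 960*28 = 26880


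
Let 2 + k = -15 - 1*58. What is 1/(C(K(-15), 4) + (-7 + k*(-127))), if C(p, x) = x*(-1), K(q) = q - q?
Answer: 1/9514 ≈ 0.00010511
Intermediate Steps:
K(q) = 0
C(p, x) = -x
k = -75 (k = -2 + (-15 - 1*58) = -2 + (-15 - 58) = -2 - 73 = -75)
1/(C(K(-15), 4) + (-7 + k*(-127))) = 1/(-1*4 + (-7 - 75*(-127))) = 1/(-4 + (-7 + 9525)) = 1/(-4 + 9518) = 1/9514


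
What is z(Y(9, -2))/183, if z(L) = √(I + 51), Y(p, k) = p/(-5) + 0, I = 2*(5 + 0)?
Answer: √61/183 ≈ 0.042679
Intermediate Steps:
I = 10 (I = 2*5 = 10)
Y(p, k) = -p/5 (Y(p, k) = p*(-⅕) + 0 = -p/5 + 0 = -p/5)
z(L) = √61 (z(L) = √(10 + 51) = √61)
z(Y(9, -2))/183 = √61/183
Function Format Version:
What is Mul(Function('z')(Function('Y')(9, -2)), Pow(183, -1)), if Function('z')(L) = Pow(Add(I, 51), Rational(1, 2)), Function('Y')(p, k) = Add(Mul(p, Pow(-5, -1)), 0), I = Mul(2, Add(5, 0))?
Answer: Mul(Rational(1, 183), Pow(61, Rational(1, 2))) ≈ 0.042679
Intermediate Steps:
I = 10 (I = Mul(2, 5) = 10)
Function('Y')(p, k) = Mul(Rational(-1, 5), p) (Function('Y')(p, k) = Add(Mul(p, Rational(-1, 5)), 0) = Add(Mul(Rational(-1, 5), p), 0) = Mul(Rational(-1, 5), p))
Function('z')(L) = Pow(61, Rational(1, 2)) (Function('z')(L) = Pow(Add(10, 51), Rational(1, 2)) = Pow(61, Rational(1, 2)))
Mul(Function('z')(Function('Y')(9, -2)), Pow(183, -1)) = Mul(Pow(61, Rational(1, 2)), Pow(183, -1)) = Mul(Pow(61, Rational(1, 2)), Rational(1, 183)) = Mul(Rational(1, 183), Pow(61, Rational(1, 2)))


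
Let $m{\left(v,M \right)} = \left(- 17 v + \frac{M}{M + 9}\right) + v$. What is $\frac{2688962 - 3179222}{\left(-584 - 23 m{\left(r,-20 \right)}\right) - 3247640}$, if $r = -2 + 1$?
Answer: $\frac{1348215}{8933743} \approx 0.15091$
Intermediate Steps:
$r = -1$
$m{\left(v,M \right)} = - 16 v + \frac{M}{9 + M}$ ($m{\left(v,M \right)} = \left(- 17 v + \frac{M}{9 + M}\right) + v = - 16 v + \frac{M}{9 + M}$)
$\frac{2688962 - 3179222}{\left(-584 - 23 m{\left(r,-20 \right)}\right) - 3247640} = \frac{2688962 - 3179222}{\left(-584 - 23 \frac{-20 - -144 - \left(-320\right) \left(-1\right)}{9 - 20}\right) - 3247640} = - \frac{490260}{\left(-584 - 23 \frac{-20 + 144 - 320}{-11}\right) - 3247640} = - \frac{490260}{\left(-584 - 23 \left(\left(- \frac{1}{11}\right) \left(-196\right)\right)\right) - 3247640} = - \frac{490260}{\left(-584 - \frac{4508}{11}\right) - 3247640} = - \frac{490260}{- \frac{10932}{11} - 3247640} = - \frac{490260}{- \frac{35734972}{11}} = \left(-490260\right) \left(- \frac{11}{35734972}\right) = \frac{1348215}{8933743}$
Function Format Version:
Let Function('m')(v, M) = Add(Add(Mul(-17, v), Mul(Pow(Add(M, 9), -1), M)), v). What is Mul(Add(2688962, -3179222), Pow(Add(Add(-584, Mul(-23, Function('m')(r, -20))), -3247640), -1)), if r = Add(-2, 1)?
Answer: Rational(1348215, 8933743) ≈ 0.15091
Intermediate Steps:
r = -1
Function('m')(v, M) = Add(Mul(-16, v), Mul(M, Pow(Add(9, M), -1))) (Function('m')(v, M) = Add(Add(Mul(-17, v), Mul(Pow(Add(9, M), -1), M)), v) = Add(Add(Mul(-17, v), Mul(M, Pow(Add(9, M), -1))), v) = Add(Mul(-16, v), Mul(M, Pow(Add(9, M), -1))))
Mul(Add(2688962, -3179222), Pow(Add(Add(-584, Mul(-23, Function('m')(r, -20))), -3247640), -1)) = Mul(Add(2688962, -3179222), Pow(Add(Add(-584, Mul(-23, Mul(Pow(Add(9, -20), -1), Add(-20, Mul(-144, -1), Mul(-16, -20, -1))))), -3247640), -1)) = Mul(-490260, Pow(Add(Add(-584, Mul(-23, Mul(Pow(-11, -1), Add(-20, 144, -320)))), -3247640), -1)) = Mul(-490260, Pow(Add(Add(-584, Mul(-23, Mul(Rational(-1, 11), -196))), -3247640), -1)) = Mul(-490260, Pow(Add(Add(-584, Mul(-23, Rational(196, 11))), -3247640), -1)) = Mul(-490260, Pow(Add(Add(-584, Rational(-4508, 11)), -3247640), -1)) = Mul(-490260, Pow(Add(Rational(-10932, 11), -3247640), -1)) = Mul(-490260, Pow(Rational(-35734972, 11), -1)) = Mul(-490260, Rational(-11, 35734972)) = Rational(1348215, 8933743)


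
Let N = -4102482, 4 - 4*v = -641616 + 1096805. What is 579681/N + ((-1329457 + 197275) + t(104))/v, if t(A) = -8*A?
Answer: 6109605355669/622462756390 ≈ 9.8152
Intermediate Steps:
v = -455185/4 (v = 1 - (-641616 + 1096805)/4 = 1 - ¼*455189 = 1 - 455189/4 = -455185/4 ≈ -1.1380e+5)
579681/N + ((-1329457 + 197275) + t(104))/v = 579681/(-4102482) + ((-1329457 + 197275) - 8*104)/(-455185/4) = 579681*(-1/4102482) + (-1132182 - 832)*(-4/455185) = -193227/1367494 - 1133014*(-4/455185) = -193227/1367494 + 4532056/455185 = 6109605355669/622462756390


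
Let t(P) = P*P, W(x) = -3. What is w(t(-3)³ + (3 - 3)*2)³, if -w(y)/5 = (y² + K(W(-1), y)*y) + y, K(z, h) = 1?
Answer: -18916671792921087375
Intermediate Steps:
t(P) = P²
w(y) = -10*y - 5*y² (w(y) = -5*((y² + 1*y) + y) = -5*((y² + y) + y) = -5*((y + y²) + y) = -5*(y² + 2*y) = -10*y - 5*y²)
w(t(-3)³ + (3 - 3)*2)³ = (-5*(((-3)²)³ + (3 - 3)*2)*(2 + (((-3)²)³ + (3 - 3)*2)))³ = (-5*(9³ + 0*2)*(2 + (9³ + 0*2)))³ = (-5*(729 + 0)*(2 + (729 + 0)))³ = (-5*729*(2 + 729))³ = (-5*729*731)³ = (-2664495)³ = -18916671792921087375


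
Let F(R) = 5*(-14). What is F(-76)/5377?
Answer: -70/5377 ≈ -0.013018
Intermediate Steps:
F(R) = -70
F(-76)/5377 = -70/5377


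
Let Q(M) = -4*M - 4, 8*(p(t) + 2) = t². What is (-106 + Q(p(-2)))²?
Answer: 10816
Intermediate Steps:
p(t) = -2 + t²/8
Q(M) = -4 - 4*M
(-106 + Q(p(-2)))² = (-106 + (-4 - 4*(-2 + (⅛)*(-2)²)))² = (-106 + (-4 - 4*(-2 + (⅛)*4)))² = (-106 + (-4 - 4*(-2 + ½)))² = (-106 + (-4 - 4*(-3/2)))² = (-106 + (-4 + 6))² = (-106 + 2)² = (-104)² = 10816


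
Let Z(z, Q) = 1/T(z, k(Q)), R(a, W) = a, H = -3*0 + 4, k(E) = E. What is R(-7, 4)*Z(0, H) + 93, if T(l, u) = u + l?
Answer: 365/4 ≈ 91.250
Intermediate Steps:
H = 4 (H = 0 + 4 = 4)
T(l, u) = l + u
Z(z, Q) = 1/(Q + z) (Z(z, Q) = 1/(z + Q) = 1/(Q + z))
R(-7, 4)*Z(0, H) + 93 = -7/(4 + 0) + 93 = -7/4 + 93 = 365/4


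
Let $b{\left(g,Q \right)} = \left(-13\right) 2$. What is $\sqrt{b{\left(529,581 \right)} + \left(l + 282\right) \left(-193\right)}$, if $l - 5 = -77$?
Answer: $2 i \sqrt{10139} \approx 201.39 i$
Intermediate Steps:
$l = -72$ ($l = 5 - 77 = -72$)
$b{\left(g,Q \right)} = -26$
$\sqrt{b{\left(529,581 \right)} + \left(l + 282\right) \left(-193\right)} = \sqrt{-26 + \left(-72 + 282\right) \left(-193\right)} = \sqrt{-26 + 210 \left(-193\right)} = \sqrt{-26 - 40530} = \sqrt{-40556} = 2 i \sqrt{10139}$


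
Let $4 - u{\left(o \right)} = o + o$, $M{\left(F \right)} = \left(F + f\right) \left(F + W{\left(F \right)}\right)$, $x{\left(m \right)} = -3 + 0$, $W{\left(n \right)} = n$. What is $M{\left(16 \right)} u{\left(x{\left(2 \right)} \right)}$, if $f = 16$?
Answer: $10240$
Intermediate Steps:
$x{\left(m \right)} = -3$
$M{\left(F \right)} = 2 F \left(16 + F\right)$ ($M{\left(F \right)} = \left(F + 16\right) \left(F + F\right) = \left(16 + F\right) 2 F = 2 F \left(16 + F\right)$)
$u{\left(o \right)} = 4 - 2 o$ ($u{\left(o \right)} = 4 - \left(o + o\right) = 4 - 2 o$)
$M{\left(16 \right)} u{\left(x{\left(2 \right)} \right)} = 2 \cdot 16 \left(16 + 16\right) \left(4 - -6\right) = 2 \cdot 16 \cdot 32 \left(4 + 6\right) = 1024 \cdot 10 = 10240$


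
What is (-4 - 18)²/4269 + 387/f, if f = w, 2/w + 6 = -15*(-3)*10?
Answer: 366767350/4269 ≈ 85914.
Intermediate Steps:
w = 1/222 (w = 2/(-6 - 15*(-3)*10) = 2/(-6 + 45*10) = 2/(-6 + 450) = 2/444 = 2*(1/444) = 1/222 ≈ 0.0045045)
f = 1/222 ≈ 0.0045045
(-4 - 18)²/4269 + 387/f = (-4 - 18)²/4269 + 387/(1/222) = (-22)²*(1/4269) + 387*222 = 484*(1/4269) + 85914 = 484/4269 + 85914 = 366767350/4269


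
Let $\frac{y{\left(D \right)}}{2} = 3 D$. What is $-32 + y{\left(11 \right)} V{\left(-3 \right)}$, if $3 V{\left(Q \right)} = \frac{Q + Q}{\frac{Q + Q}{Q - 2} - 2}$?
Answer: $133$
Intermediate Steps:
$y{\left(D \right)} = 6 D$ ($y{\left(D \right)} = 2 \cdot 3 D = 6 D$)
$V{\left(Q \right)} = \frac{2 Q}{3 \left(-2 + \frac{2 Q}{-2 + Q}\right)}$ ($V{\left(Q \right)} = \frac{\left(Q + Q\right) \frac{1}{\frac{Q + Q}{Q - 2} - 2}}{3} = \frac{2 Q \frac{1}{\frac{2 Q}{-2 + Q} - 2}}{3} = \frac{2 Q \frac{1}{-2 + \frac{2 Q}{-2 + Q}}}{3} = \frac{2 Q}{3 \left(-2 + \frac{2 Q}{-2 + Q}\right)}$)
$-32 + y{\left(11 \right)} V{\left(-3 \right)} = -32 + 6 \cdot 11 \cdot \frac{1}{6} \left(-3\right) \left(-2 - 3\right) = -32 + 66 \cdot \frac{1}{6} \left(-3\right) \left(-5\right) = -32 + 66 \cdot \frac{5}{2} = -32 + 165 = 133$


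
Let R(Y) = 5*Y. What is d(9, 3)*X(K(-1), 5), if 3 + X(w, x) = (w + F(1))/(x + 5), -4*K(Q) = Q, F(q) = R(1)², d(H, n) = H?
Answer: -171/40 ≈ -4.2750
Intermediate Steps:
F(q) = 25 (F(q) = (5*1)² = 5² = 25)
K(Q) = -Q/4
X(w, x) = -3 + (25 + w)/(5 + x) (X(w, x) = -3 + (w + 25)/(x + 5) = -3 + (25 + w)/(5 + x))
d(9, 3)*X(K(-1), 5) = 9*((10 - ¼*(-1) - 3*5)/(5 + 5)) = 9*((10 + ¼ - 15)/10) = 9*((⅒)*(-19/4)) = 9*(-19/40) = -171/40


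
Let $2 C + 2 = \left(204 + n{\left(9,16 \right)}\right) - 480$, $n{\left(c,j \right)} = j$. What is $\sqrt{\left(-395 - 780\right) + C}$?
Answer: $i \sqrt{1306} \approx 36.139 i$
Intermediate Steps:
$C = -131$ ($C = -1 + \frac{\left(204 + 16\right) - 480}{2} = -1 + \frac{220 - 480}{2} = -1 + \frac{1}{2} \left(-260\right) = -1 - 130 = -131$)
$\sqrt{\left(-395 - 780\right) + C} = \sqrt{\left(-395 - 780\right) - 131} = \sqrt{-1175 - 131} = \sqrt{-1306} = i \sqrt{1306}$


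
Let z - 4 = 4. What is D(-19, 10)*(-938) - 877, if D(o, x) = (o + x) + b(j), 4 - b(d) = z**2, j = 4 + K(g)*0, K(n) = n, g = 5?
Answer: 63845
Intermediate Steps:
z = 8 (z = 4 + 4 = 8)
j = 4 (j = 4 + 5*0 = 4 + 0 = 4)
b(d) = -60 (b(d) = 4 - 1*8**2 = 4 - 1*64 = 4 - 64 = -60)
D(o, x) = -60 + o + x (D(o, x) = (o + x) - 60 = -60 + o + x)
D(-19, 10)*(-938) - 877 = (-60 - 19 + 10)*(-938) - 877 = -69*(-938) - 877 = 64722 - 877 = 63845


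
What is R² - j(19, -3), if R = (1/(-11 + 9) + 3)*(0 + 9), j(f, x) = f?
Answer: 1949/4 ≈ 487.25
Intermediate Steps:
R = 45/2 (R = (1/(-2) + 3)*9 = (-½ + 3)*9 = (5/2)*9 = 45/2 ≈ 22.500)
R² - j(19, -3) = (45/2)² - 1*19 = 2025/4 - 19 = 1949/4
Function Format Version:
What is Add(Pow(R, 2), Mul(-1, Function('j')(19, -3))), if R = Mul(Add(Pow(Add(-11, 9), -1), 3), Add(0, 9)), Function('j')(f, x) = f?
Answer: Rational(1949, 4) ≈ 487.25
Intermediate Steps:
R = Rational(45, 2) (R = Mul(Add(Pow(-2, -1), 3), 9) = Mul(Add(Rational(-1, 2), 3), 9) = Mul(Rational(5, 2), 9) = Rational(45, 2) ≈ 22.500)
Add(Pow(R, 2), Mul(-1, Function('j')(19, -3))) = Add(Pow(Rational(45, 2), 2), Mul(-1, 19)) = Add(Rational(2025, 4), -19) = Rational(1949, 4)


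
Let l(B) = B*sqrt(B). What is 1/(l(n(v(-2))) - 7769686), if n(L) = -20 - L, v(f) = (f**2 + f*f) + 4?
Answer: I/(2*(-3884843*I + 64*sqrt(2))) ≈ -1.2871e-7 + 2.9986e-12*I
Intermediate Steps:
v(f) = 4 + 2*f**2 (v(f) = (f**2 + f**2) + 4 = 2*f**2 + 4 = 4 + 2*f**2)
l(B) = B**(3/2)
1/(l(n(v(-2))) - 7769686) = 1/((-20 - (4 + 2*(-2)**2))**(3/2) - 7769686) = 1/((-20 - (4 + 2*4))**(3/2) - 7769686) = 1/((-20 - (4 + 8))**(3/2) - 7769686) = 1/((-20 - 1*12)**(3/2) - 7769686) = 1/((-20 - 12)**(3/2) - 7769686) = 1/((-32)**(3/2) - 7769686) = 1/(-128*I*sqrt(2) - 7769686) = 1/(-7769686 - 128*I*sqrt(2))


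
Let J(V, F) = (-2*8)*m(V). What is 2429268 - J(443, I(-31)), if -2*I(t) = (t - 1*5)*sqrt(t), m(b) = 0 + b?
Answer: 2436356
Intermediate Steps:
m(b) = b
I(t) = -sqrt(t)*(-5 + t)/2 (I(t) = -(t - 1*5)*sqrt(t)/2 = -(t - 5)*sqrt(t)/2 = -(-5 + t)*sqrt(t)/2 = -sqrt(t)*(-5 + t)/2)
J(V, F) = -16*V (J(V, F) = (-2*8)*V = -16*V)
2429268 - J(443, I(-31)) = 2429268 - (-16)*443 = 2429268 - 1*(-7088) = 2429268 + 7088 = 2436356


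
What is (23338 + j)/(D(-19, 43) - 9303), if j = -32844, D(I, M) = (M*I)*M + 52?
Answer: 4753/22191 ≈ 0.21419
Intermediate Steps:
D(I, M) = 52 + I*M² (D(I, M) = (I*M)*M + 52 = I*M² + 52 = 52 + I*M²)
(23338 + j)/(D(-19, 43) - 9303) = (23338 - 32844)/((52 - 19*43²) - 9303) = -9506/((52 - 19*1849) - 9303) = -9506/((52 - 35131) - 9303) = -9506/(-35079 - 9303) = -9506/(-44382) = -9506*(-1/44382) = 4753/22191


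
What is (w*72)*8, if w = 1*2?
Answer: 1152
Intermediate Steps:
w = 2
(w*72)*8 = (2*72)*8 = 144*8 = 1152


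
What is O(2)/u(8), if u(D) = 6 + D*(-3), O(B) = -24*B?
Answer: 8/3 ≈ 2.6667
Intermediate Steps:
u(D) = 6 - 3*D
O(2)/u(8) = (-24*2)/(6 - 3*8) = -48/(6 - 24) = -48/(-18) = -48*(-1/18) = 8/3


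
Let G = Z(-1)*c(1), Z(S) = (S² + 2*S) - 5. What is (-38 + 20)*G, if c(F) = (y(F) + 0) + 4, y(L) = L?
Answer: 540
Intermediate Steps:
c(F) = 4 + F (c(F) = (F + 0) + 4 = F + 4 = 4 + F)
Z(S) = -5 + S² + 2*S
G = -30 (G = (-5 + (-1)² + 2*(-1))*(4 + 1) = (-5 + 1 - 2)*5 = -6*5 = -30)
(-38 + 20)*G = (-38 + 20)*(-30) = -18*(-30) = 540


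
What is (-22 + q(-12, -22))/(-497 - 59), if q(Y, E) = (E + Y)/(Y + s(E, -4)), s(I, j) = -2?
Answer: 137/3892 ≈ 0.035200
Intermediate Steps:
q(Y, E) = (E + Y)/(-2 + Y) (q(Y, E) = (E + Y)/(Y - 2) = (E + Y)/(-2 + Y))
(-22 + q(-12, -22))/(-497 - 59) = (-22 + (-22 - 12)/(-2 - 12))/(-497 - 59) = (-22 - 34/(-14))/(-556) = (-22 - 1/14*(-34))*(-1/556) = (-22 + 17/7)*(-1/556) = -137/7*(-1/556) = 137/3892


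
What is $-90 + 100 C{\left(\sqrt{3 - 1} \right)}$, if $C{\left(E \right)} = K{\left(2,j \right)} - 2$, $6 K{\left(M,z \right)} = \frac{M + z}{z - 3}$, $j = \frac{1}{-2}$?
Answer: $- \frac{2080}{7} \approx -297.14$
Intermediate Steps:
$j = - \frac{1}{2} \approx -0.5$
$K{\left(M,z \right)} = \frac{M + z}{6 \left(-3 + z\right)}$ ($K{\left(M,z \right)} = \frac{\left(M + z\right) \frac{1}{z - 3}}{6} = \frac{\left(M + z\right) \frac{1}{-3 + z}}{6} = \frac{\frac{1}{-3 + z} \left(M + z\right)}{6} = \frac{M + z}{6 \left(-3 + z\right)}$)
$C{\left(E \right)} = - \frac{29}{14}$ ($C{\left(E \right)} = \frac{2 - \frac{1}{2}}{6 \left(-3 - \frac{1}{2}\right)} - 2 = \frac{1}{6} \frac{1}{- \frac{7}{2}} \cdot \frac{3}{2} - 2 = \frac{1}{6} \left(- \frac{2}{7}\right) \frac{3}{2} - 2 = - \frac{1}{14} - 2 = - \frac{29}{14}$)
$-90 + 100 C{\left(\sqrt{3 - 1} \right)} = -90 + 100 \left(- \frac{29}{14}\right) = -90 - \frac{1450}{7} = - \frac{2080}{7}$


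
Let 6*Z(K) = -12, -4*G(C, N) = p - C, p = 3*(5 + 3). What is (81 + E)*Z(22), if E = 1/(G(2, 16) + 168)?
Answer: -52654/325 ≈ -162.01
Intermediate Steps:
p = 24 (p = 3*8 = 24)
G(C, N) = -6 + C/4 (G(C, N) = -(24 - C)/4 = -6 + C/4)
E = 2/325 (E = 1/((-6 + (¼)*2) + 168) = 1/((-6 + ½) + 168) = 1/(-11/2 + 168) = 1/(325/2) = 2/325 ≈ 0.0061538)
Z(K) = -2 (Z(K) = (⅙)*(-12) = -2)
(81 + E)*Z(22) = (81 + 2/325)*(-2) = (26327/325)*(-2) = -52654/325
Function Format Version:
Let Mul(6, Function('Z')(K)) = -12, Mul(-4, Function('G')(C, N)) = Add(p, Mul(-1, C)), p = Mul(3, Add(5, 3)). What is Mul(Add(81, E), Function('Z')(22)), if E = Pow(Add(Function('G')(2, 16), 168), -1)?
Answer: Rational(-52654, 325) ≈ -162.01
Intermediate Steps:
p = 24 (p = Mul(3, 8) = 24)
Function('G')(C, N) = Add(-6, Mul(Rational(1, 4), C)) (Function('G')(C, N) = Mul(Rational(-1, 4), Add(24, Mul(-1, C))) = Add(-6, Mul(Rational(1, 4), C)))
E = Rational(2, 325) (E = Pow(Add(Add(-6, Mul(Rational(1, 4), 2)), 168), -1) = Pow(Add(Add(-6, Rational(1, 2)), 168), -1) = Pow(Add(Rational(-11, 2), 168), -1) = Pow(Rational(325, 2), -1) = Rational(2, 325) ≈ 0.0061538)
Function('Z')(K) = -2 (Function('Z')(K) = Mul(Rational(1, 6), -12) = -2)
Mul(Add(81, E), Function('Z')(22)) = Mul(Add(81, Rational(2, 325)), -2) = Mul(Rational(26327, 325), -2) = Rational(-52654, 325)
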